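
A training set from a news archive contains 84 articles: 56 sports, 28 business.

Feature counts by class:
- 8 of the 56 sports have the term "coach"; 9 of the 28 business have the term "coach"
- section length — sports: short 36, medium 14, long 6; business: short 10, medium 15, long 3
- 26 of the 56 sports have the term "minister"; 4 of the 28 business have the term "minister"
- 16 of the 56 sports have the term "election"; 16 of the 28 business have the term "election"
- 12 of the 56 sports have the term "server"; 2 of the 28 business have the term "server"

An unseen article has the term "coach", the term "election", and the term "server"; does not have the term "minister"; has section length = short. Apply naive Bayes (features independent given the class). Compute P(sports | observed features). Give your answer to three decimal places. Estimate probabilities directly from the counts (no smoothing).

sports: (56/84) × (8/56) × (36/56) × (30/56) × (16/56) × (12/56) ≈ 0.00200809
business: (28/84) × (9/28) × (10/28) × (24/28) × (16/28) × (2/28) ≈ 0.00133873
P(sports | x) = 0.00200809 / 0.00334682 ≈ 0.600

0.600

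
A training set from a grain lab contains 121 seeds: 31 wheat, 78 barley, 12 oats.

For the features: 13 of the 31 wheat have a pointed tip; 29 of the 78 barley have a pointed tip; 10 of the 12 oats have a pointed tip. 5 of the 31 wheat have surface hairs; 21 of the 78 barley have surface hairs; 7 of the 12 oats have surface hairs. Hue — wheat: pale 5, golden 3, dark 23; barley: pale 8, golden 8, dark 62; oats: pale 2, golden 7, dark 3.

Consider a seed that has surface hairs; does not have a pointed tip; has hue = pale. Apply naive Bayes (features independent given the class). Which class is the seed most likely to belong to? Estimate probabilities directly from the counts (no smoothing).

barley

wheat: (31/121) × (18/31) × (5/31) × (5/31) ≈ 0.00386994
barley: (78/121) × (49/78) × (21/78) × (8/78) ≈ 0.0111823
oats: (12/121) × (2/12) × (7/12) × (2/12) ≈ 0.00160698
Highest score → barley.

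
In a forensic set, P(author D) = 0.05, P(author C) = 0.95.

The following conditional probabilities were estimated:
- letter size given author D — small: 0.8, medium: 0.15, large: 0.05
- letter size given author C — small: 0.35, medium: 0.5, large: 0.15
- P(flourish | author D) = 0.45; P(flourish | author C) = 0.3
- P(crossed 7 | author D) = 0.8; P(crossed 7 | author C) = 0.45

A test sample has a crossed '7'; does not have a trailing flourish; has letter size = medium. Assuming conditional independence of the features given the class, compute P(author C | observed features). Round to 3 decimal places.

author D: 0.05 × 0.15 × (1−0.45) × 0.8 = 0.0033
author C: 0.95 × 0.5 × (1−0.3) × 0.45 = 0.149625
P(author C | x) = 0.149625 / 0.152925 ≈ 0.978

0.978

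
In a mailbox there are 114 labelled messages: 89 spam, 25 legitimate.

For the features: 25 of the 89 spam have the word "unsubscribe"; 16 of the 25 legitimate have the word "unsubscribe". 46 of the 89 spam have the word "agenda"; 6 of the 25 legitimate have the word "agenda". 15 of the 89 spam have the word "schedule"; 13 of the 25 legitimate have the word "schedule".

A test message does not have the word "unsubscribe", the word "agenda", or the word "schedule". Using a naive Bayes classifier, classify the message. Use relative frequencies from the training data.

spam: (89/114) × (64/89) × (43/89) × (74/89) ≈ 0.225525
legitimate: (25/114) × (9/25) × (19/25) × (12/25) = 0.0288
Highest score → spam.

spam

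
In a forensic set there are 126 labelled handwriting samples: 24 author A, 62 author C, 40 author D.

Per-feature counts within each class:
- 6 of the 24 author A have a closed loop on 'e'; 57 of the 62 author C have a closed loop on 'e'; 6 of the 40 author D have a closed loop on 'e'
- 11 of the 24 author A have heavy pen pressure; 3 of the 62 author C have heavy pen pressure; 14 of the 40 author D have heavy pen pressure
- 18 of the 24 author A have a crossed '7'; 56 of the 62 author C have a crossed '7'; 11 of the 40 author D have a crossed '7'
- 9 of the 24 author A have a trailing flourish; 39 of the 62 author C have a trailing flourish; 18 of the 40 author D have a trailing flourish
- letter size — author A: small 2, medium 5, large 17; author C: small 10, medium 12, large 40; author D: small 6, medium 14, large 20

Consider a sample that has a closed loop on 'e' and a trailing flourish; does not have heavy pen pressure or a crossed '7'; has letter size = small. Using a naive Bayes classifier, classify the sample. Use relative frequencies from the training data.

author C

author A: (24/126) × (6/24) × (13/24) × (6/24) × (9/24) × (2/24) ≈ 0.000201513
author C: (62/126) × (57/62) × (59/62) × (6/62) × (39/62) × (10/62) ≈ 0.00422674
author D: (40/126) × (6/40) × (26/40) × (29/40) × (18/40) × (6/40) ≈ 0.00151473
Highest score → author C.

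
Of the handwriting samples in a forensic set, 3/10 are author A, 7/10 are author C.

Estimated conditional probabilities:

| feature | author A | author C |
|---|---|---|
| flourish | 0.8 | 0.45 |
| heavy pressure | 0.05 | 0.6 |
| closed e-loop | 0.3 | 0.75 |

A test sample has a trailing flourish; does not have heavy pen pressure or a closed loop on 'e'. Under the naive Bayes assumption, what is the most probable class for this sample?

author A: 0.3 × 0.8 × (1−0.05) × (1−0.3) = 0.1596
author C: 0.7 × 0.45 × (1−0.6) × (1−0.75) = 0.0315
Highest score → author A.

author A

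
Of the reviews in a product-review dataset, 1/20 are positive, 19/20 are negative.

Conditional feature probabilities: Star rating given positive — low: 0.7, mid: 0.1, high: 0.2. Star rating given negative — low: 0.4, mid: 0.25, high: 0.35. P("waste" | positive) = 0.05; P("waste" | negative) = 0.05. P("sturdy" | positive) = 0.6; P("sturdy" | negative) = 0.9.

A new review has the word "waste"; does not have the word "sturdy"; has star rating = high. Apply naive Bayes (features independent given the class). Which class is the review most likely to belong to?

negative

positive: 0.05 × 0.2 × 0.05 × (1−0.6) = 0.0002
negative: 0.95 × 0.35 × 0.05 × (1−0.9) = 0.0016625
Highest score → negative.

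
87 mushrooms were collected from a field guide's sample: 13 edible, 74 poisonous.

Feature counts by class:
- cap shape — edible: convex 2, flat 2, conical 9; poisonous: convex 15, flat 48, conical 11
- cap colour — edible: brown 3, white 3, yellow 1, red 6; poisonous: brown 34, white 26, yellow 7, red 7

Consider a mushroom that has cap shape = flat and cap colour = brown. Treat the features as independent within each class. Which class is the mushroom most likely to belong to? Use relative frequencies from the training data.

edible: (13/87) × (2/13) × (3/13) ≈ 0.00530504
poisonous: (74/87) × (48/74) × (34/74) ≈ 0.253495
Highest score → poisonous.

poisonous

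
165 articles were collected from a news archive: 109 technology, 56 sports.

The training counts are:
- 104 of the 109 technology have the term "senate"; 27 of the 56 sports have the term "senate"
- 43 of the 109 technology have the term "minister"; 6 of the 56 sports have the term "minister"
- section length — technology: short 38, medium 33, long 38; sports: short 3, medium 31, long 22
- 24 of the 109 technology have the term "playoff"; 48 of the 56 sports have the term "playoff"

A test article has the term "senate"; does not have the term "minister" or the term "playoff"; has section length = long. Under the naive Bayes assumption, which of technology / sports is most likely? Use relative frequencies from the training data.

technology

technology: (109/165) × (104/109) × (66/109) × (38/109) × (85/109) ≈ 0.103757
sports: (56/165) × (27/56) × (50/56) × (22/56) × (8/56) ≈ 0.00819971
Highest score → technology.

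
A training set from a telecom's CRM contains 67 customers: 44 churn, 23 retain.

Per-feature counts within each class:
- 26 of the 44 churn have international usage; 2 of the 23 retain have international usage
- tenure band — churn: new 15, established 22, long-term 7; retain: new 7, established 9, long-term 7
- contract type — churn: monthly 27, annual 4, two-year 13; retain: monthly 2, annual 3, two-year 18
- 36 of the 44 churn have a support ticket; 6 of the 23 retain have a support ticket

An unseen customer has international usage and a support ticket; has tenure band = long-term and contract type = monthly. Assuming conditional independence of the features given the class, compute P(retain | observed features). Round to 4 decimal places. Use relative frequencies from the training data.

0.0066

churn: (44/67) × (26/44) × (7/44) × (27/44) × (36/44) ≈ 0.0309959
retain: (23/67) × (2/23) × (7/23) × (2/23) × (6/23) ≈ 0.000206087
P(retain | x) = 0.000206087 / 0.031201987 ≈ 0.0066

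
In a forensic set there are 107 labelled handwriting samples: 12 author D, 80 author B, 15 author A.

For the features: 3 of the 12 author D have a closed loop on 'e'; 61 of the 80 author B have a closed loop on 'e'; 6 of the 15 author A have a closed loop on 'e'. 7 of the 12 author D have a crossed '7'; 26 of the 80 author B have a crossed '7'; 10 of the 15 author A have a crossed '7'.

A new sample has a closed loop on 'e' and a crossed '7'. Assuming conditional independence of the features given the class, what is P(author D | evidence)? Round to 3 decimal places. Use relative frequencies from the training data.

author D: (12/107) × (3/12) × (7/12) ≈ 0.0163551
author B: (80/107) × (61/80) × (26/80) ≈ 0.18528
author A: (15/107) × (6/15) × (10/15) ≈ 0.0373832
P(author D | x) = 0.0163551 / 0.2390183 ≈ 0.068

0.068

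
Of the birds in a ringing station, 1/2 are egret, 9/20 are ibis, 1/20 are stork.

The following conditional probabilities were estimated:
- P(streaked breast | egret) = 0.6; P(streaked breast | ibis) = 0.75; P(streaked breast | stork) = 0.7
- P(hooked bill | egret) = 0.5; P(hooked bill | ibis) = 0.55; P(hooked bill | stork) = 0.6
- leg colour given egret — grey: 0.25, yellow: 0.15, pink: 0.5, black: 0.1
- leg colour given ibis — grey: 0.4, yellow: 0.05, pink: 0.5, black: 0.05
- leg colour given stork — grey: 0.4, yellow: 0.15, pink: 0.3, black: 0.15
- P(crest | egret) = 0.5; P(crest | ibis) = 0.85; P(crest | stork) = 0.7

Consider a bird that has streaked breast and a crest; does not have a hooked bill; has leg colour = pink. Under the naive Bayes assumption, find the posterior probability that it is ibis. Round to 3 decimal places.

0.615

egret: 0.5 × 0.6 × (1−0.5) × 0.5 × 0.5 = 0.0375
ibis: 0.45 × 0.75 × (1−0.55) × 0.5 × 0.85 = 0.064546875
stork: 0.05 × 0.7 × (1−0.6) × 0.3 × 0.7 = 0.00294
P(ibis | x) = 0.064546875 / 0.104986875 ≈ 0.615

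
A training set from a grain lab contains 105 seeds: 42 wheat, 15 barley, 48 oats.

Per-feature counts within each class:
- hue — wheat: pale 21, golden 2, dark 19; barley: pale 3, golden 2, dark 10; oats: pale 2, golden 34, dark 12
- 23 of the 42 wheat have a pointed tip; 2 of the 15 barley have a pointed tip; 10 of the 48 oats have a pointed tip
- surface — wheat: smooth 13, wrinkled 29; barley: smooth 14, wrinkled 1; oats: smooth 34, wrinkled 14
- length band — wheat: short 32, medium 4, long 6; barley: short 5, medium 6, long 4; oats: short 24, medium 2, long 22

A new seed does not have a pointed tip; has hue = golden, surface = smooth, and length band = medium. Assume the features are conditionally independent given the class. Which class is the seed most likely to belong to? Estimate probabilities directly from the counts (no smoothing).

wheat: (42/105) × (2/42) × (19/42) × (13/42) × (4/42) ≈ 0.000254009
barley: (15/105) × (2/15) × (13/15) × (14/15) × (6/15) ≈ 0.00616296
oats: (48/105) × (34/48) × (38/48) × (34/48) × (2/48) ≈ 0.00756586
Highest score → oats.

oats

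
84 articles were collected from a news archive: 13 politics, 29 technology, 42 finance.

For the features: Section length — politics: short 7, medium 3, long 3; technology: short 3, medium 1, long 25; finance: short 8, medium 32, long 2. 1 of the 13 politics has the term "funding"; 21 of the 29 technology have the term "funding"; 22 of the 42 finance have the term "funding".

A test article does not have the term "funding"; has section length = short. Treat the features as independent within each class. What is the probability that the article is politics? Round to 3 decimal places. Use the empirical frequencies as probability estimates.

politics: (13/84) × (7/13) × (12/13) ≈ 0.0769231
technology: (29/84) × (3/29) × (8/29) ≈ 0.00985222
finance: (42/84) × (8/42) × (20/42) ≈ 0.0453515
P(politics | x) = 0.0769231 / 0.13212682 ≈ 0.582

0.582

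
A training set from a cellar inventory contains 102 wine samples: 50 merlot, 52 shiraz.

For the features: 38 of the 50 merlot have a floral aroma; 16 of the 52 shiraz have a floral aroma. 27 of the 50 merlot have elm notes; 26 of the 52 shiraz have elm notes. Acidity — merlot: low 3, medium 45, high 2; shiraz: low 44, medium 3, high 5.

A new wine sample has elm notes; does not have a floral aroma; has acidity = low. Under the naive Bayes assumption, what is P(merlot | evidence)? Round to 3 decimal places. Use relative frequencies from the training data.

merlot: (50/102) × (12/50) × (27/50) × (3/50) ≈ 0.00381176
shiraz: (52/102) × (36/52) × (26/52) × (44/52) ≈ 0.149321
P(merlot | x) = 0.00381176 / 0.15313276 ≈ 0.025

0.025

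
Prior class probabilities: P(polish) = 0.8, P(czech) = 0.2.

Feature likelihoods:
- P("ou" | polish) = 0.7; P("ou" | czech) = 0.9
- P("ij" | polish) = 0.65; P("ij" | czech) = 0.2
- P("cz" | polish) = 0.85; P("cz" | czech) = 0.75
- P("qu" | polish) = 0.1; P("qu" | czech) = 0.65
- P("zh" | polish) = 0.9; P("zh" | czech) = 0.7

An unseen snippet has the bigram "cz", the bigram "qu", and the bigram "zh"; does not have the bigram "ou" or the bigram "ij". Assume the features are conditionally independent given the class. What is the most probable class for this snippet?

polish: 0.8 × (1−0.7) × (1−0.65) × 0.85 × 0.1 × 0.9 = 0.006426
czech: 0.2 × (1−0.9) × (1−0.2) × 0.75 × 0.65 × 0.7 = 0.00546
Highest score → polish.

polish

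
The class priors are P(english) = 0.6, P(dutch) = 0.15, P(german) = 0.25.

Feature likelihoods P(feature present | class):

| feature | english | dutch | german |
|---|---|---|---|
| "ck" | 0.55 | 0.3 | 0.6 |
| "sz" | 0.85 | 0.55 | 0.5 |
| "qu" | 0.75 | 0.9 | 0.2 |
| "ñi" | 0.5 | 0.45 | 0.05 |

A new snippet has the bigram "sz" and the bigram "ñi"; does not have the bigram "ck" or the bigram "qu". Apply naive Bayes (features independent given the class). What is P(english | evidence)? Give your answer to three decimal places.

0.862

english: 0.6 × (1−0.55) × 0.85 × (1−0.75) × 0.5 = 0.0286875
dutch: 0.15 × (1−0.3) × 0.55 × (1−0.9) × 0.45 = 0.00259875
german: 0.25 × (1−0.6) × 0.5 × (1−0.2) × 0.05 = 0.002
P(english | x) = 0.0286875 / 0.03328625 ≈ 0.862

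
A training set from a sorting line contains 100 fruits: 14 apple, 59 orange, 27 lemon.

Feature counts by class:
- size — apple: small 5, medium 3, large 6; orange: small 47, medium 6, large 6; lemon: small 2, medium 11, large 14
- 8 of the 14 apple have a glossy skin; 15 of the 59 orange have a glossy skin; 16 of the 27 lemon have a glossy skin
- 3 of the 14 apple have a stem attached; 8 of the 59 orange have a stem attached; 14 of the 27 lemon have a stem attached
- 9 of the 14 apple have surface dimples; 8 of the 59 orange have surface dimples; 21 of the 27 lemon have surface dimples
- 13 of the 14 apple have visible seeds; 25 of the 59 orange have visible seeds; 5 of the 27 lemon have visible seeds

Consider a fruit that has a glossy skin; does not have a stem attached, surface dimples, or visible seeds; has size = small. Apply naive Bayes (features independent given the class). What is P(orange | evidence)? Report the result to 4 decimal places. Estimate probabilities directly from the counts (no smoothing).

0.9697

apple: (14/100) × (5/14) × (8/14) × (11/14) × (5/14) × (1/14) ≈ 0.000572678
orange: (59/100) × (47/59) × (15/59) × (51/59) × (51/59) × (34/59) ≈ 0.0514518
lemon: (27/100) × (2/27) × (16/27) × (13/27) × (6/27) × (22/27) ≈ 0.00103327
P(orange | x) = 0.0514518 / 0.053057748 ≈ 0.9697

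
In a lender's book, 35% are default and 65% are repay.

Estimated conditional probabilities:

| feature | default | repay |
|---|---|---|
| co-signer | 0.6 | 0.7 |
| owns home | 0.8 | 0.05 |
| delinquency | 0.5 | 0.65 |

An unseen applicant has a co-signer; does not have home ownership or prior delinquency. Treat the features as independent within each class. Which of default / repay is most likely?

default: 0.35 × 0.6 × (1−0.8) × (1−0.5) = 0.021
repay: 0.65 × 0.7 × (1−0.05) × (1−0.65) = 0.1512875
Highest score → repay.

repay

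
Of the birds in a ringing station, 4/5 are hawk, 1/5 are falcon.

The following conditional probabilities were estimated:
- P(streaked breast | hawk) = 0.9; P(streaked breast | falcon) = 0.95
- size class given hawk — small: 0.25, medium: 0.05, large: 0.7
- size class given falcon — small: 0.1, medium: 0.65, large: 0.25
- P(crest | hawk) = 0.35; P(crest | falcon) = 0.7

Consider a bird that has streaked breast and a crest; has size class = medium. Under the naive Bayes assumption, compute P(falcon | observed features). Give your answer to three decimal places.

0.873

hawk: 0.8 × 0.9 × 0.05 × 0.35 = 0.0126
falcon: 0.2 × 0.95 × 0.65 × 0.7 = 0.08645
P(falcon | x) = 0.08645 / 0.09905 ≈ 0.873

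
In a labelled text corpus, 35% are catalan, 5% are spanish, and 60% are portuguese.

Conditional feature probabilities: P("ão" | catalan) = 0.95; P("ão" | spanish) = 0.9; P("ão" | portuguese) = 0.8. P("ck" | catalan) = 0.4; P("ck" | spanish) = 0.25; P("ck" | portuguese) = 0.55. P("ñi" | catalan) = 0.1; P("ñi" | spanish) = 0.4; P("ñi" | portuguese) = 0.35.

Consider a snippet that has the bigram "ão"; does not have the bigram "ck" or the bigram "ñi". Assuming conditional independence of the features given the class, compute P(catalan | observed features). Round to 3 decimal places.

catalan: 0.35 × 0.95 × (1−0.4) × (1−0.1) = 0.17955
spanish: 0.05 × 0.9 × (1−0.25) × (1−0.4) = 0.02025
portuguese: 0.6 × 0.8 × (1−0.55) × (1−0.35) = 0.1404
P(catalan | x) = 0.17955 / 0.3402 ≈ 0.528

0.528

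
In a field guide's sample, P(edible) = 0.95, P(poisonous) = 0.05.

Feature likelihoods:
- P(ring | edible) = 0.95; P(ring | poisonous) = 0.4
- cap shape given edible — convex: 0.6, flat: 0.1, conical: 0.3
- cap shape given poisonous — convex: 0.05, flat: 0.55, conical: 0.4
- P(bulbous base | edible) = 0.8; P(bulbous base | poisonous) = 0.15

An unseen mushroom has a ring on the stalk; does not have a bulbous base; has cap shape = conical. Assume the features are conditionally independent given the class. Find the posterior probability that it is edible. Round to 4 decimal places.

0.8884

edible: 0.95 × 0.95 × 0.3 × (1−0.8) = 0.05415
poisonous: 0.05 × 0.4 × 0.4 × (1−0.15) = 0.0068
P(edible | x) = 0.05415 / 0.06095 ≈ 0.8884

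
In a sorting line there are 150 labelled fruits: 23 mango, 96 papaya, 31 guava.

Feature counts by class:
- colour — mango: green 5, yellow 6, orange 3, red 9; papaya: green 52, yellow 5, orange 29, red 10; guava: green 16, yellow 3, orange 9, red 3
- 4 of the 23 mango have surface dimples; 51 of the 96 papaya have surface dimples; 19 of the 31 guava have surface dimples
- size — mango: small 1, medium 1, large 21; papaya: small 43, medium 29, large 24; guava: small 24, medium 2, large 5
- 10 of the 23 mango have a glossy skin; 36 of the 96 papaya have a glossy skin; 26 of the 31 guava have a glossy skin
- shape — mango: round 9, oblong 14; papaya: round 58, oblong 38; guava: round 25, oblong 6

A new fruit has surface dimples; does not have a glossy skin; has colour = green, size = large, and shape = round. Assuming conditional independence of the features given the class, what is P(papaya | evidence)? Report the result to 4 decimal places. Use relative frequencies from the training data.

0.8724

mango: (23/150) × (5/23) × (4/23) × (21/23) × (13/23) × (9/23) ≈ 0.00117066
papaya: (96/150) × (52/96) × (51/96) × (24/96) × (60/96) × (58/96) ≈ 0.0173855
guava: (31/150) × (16/31) × (19/31) × (5/31) × (5/31) × (25/31) ≈ 0.00137156
P(papaya | x) = 0.0173855 / 0.01992772 ≈ 0.8724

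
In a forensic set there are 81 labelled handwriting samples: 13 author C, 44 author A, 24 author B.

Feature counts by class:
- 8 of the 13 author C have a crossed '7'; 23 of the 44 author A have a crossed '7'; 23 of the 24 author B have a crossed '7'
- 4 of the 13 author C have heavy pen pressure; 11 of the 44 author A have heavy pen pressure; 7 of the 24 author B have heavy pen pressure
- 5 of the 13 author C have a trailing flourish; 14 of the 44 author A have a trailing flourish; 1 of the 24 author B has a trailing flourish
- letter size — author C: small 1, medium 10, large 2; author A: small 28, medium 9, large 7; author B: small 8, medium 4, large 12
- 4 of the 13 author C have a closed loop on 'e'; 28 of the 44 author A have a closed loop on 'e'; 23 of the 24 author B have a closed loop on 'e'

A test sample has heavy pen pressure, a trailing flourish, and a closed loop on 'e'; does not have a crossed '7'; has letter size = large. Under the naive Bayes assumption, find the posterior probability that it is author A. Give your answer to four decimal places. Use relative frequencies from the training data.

0.8333

author C: (13/81) × (5/13) × (4/13) × (5/13) × (2/13) × (4/13) ≈ 0.000345805
author A: (44/81) × (21/44) × (11/44) × (14/44) × (7/44) × (28/44) ≈ 0.00208786
author B: (24/81) × (1/24) × (7/24) × (1/24) × (12/24) × (23/24) ≈ 0.0000718914
P(author A | x) = 0.00208786 / 0.0025055564 ≈ 0.8333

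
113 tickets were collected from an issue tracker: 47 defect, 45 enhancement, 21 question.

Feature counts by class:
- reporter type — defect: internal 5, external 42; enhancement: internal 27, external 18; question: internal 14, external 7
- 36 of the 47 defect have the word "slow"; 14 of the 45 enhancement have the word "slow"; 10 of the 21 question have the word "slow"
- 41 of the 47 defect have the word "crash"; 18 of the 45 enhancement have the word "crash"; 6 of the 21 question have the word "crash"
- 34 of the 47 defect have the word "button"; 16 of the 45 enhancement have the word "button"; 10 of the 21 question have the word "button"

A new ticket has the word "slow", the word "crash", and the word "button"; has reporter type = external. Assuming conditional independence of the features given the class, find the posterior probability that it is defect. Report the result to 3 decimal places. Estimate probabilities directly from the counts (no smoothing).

0.942

defect: (47/113) × (42/47) × (36/47) × (41/47) × (34/47) ≈ 0.179656
enhancement: (45/113) × (18/45) × (14/45) × (18/45) × (16/45) ≈ 0.00704818
question: (21/113) × (7/21) × (10/21) × (6/21) × (10/21) ≈ 0.0040134
P(defect | x) = 0.179656 / 0.19071758 ≈ 0.942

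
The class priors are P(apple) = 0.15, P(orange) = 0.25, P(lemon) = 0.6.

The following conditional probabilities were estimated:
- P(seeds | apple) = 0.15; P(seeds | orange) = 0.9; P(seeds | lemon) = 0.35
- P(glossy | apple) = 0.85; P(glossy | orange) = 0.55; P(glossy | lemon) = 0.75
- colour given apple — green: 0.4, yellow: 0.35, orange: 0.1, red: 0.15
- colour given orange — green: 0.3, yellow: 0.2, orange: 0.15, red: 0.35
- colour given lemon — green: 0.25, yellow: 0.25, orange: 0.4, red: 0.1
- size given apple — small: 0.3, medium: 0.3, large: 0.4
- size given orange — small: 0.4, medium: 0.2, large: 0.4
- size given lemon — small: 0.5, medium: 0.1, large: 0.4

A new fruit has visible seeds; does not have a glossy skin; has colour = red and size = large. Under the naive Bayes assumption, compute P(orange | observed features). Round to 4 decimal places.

apple: 0.15 × 0.15 × (1−0.85) × 0.15 × 0.4 = 0.0002025
orange: 0.25 × 0.9 × (1−0.55) × 0.35 × 0.4 = 0.014175
lemon: 0.6 × 0.35 × (1−0.75) × 0.1 × 0.4 = 0.0021
P(orange | x) = 0.014175 / 0.0164775 ≈ 0.8603

0.8603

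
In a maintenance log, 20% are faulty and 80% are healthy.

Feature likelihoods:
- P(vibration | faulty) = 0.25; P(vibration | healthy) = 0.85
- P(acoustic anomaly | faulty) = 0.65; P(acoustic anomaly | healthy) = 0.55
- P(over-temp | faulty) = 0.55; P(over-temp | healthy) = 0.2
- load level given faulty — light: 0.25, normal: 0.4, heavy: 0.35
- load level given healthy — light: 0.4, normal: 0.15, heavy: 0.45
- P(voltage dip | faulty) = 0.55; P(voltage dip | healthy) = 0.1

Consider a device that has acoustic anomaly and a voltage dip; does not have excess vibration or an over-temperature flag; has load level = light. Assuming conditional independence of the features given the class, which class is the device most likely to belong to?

faulty: 0.2 × (1−0.25) × 0.65 × (1−0.55) × 0.25 × 0.55 = 0.0060328125
healthy: 0.8 × (1−0.85) × 0.55 × (1−0.2) × 0.4 × 0.1 = 0.002112
Highest score → faulty.

faulty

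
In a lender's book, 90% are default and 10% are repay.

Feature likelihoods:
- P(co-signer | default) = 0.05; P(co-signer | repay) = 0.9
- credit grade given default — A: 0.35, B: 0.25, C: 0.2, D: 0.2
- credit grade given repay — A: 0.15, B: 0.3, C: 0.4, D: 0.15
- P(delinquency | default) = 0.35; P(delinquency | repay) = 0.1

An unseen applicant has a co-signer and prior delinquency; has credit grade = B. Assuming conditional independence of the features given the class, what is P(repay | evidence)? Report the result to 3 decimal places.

0.407

default: 0.9 × 0.05 × 0.25 × 0.35 = 0.0039375
repay: 0.1 × 0.9 × 0.3 × 0.1 = 0.0027
P(repay | x) = 0.0027 / 0.0066375 ≈ 0.407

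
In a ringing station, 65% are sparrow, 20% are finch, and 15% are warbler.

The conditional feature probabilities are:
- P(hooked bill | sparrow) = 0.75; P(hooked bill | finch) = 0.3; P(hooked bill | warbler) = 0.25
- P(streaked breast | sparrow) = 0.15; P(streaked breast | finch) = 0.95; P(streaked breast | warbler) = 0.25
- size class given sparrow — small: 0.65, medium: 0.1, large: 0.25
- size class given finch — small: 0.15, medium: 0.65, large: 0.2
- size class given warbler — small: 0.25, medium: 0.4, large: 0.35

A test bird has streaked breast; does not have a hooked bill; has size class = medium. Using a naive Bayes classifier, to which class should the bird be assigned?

finch

sparrow: 0.65 × (1−0.75) × 0.15 × 0.1 = 0.0024375
finch: 0.2 × (1−0.3) × 0.95 × 0.65 = 0.08645
warbler: 0.15 × (1−0.25) × 0.25 × 0.4 = 0.01125
Highest score → finch.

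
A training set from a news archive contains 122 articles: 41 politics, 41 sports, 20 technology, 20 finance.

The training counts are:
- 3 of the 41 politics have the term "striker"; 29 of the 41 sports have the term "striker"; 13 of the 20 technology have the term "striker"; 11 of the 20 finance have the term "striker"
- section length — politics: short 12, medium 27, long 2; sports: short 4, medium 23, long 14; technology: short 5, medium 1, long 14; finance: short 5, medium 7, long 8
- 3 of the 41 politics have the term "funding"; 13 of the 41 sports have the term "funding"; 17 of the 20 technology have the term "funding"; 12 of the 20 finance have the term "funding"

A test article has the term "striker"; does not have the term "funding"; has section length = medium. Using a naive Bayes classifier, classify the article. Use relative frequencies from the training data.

politics: (41/122) × (3/41) × (27/41) × (38/41) ≈ 0.0150086
sports: (41/122) × (29/41) × (23/41) × (28/41) ≈ 0.091066
technology: (20/122) × (13/20) × (1/20) × (3/20) ≈ 0.00079918
finance: (20/122) × (11/20) × (7/20) × (8/20) ≈ 0.012623
Highest score → sports.

sports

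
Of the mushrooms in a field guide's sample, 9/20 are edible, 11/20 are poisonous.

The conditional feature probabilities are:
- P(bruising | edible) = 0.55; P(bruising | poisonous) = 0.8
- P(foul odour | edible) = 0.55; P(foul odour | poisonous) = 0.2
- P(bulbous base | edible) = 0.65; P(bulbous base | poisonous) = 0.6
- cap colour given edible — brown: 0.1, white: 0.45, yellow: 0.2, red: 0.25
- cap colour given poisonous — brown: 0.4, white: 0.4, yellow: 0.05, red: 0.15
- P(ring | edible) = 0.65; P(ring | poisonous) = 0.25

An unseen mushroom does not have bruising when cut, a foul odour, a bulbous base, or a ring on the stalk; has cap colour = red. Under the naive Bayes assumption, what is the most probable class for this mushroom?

edible: 0.45 × (1−0.55) × (1−0.55) × (1−0.65) × 0.25 × (1−0.65) = 0.002790703125
poisonous: 0.55 × (1−0.8) × (1−0.2) × (1−0.6) × 0.15 × (1−0.25) = 0.00396
Highest score → poisonous.

poisonous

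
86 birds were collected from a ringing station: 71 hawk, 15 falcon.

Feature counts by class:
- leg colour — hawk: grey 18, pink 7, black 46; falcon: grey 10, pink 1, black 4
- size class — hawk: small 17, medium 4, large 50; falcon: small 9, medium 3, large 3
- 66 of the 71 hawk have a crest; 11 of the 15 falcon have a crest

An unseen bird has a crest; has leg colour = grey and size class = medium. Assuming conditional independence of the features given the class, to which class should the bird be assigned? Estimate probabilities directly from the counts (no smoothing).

hawk: (71/86) × (18/71) × (4/71) × (66/71) ≈ 0.0109613
falcon: (15/86) × (10/15) × (3/15) × (11/15) ≈ 0.0170543
Highest score → falcon.

falcon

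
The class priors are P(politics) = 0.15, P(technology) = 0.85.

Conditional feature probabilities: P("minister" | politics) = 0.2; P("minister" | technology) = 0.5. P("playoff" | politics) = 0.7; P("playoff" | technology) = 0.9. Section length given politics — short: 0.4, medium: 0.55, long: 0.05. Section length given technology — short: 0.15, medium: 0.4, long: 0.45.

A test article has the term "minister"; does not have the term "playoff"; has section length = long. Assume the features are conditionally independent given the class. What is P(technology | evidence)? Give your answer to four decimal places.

politics: 0.15 × 0.2 × (1−0.7) × 0.05 = 0.00045
technology: 0.85 × 0.5 × (1−0.9) × 0.45 = 0.019125
P(technology | x) = 0.019125 / 0.019575 ≈ 0.9770

0.9770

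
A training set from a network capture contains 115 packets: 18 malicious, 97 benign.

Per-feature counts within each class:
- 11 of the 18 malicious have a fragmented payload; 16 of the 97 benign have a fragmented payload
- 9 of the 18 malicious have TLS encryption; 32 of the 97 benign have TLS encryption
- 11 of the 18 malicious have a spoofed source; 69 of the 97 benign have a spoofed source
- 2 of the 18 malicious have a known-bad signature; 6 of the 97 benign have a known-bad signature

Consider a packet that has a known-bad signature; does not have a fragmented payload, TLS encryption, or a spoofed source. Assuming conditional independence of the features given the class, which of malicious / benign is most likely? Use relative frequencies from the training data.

malicious: (18/115) × (7/18) × (9/18) × (7/18) × (2/18) ≈ 0.00131508
benign: (97/115) × (81/97) × (65/97) × (28/97) × (6/97) ≈ 0.00842742
Highest score → benign.

benign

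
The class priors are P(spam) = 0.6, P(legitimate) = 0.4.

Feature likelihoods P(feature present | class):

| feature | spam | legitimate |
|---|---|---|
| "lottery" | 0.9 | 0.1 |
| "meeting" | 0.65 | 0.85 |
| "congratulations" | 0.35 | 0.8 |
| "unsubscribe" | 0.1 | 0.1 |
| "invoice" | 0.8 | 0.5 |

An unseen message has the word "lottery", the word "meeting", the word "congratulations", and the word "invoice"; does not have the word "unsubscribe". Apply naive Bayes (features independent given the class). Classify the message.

spam: 0.6 × 0.9 × 0.65 × 0.35 × (1−0.1) × 0.8 = 0.088452
legitimate: 0.4 × 0.1 × 0.85 × 0.8 × (1−0.1) × 0.5 = 0.01224
Highest score → spam.

spam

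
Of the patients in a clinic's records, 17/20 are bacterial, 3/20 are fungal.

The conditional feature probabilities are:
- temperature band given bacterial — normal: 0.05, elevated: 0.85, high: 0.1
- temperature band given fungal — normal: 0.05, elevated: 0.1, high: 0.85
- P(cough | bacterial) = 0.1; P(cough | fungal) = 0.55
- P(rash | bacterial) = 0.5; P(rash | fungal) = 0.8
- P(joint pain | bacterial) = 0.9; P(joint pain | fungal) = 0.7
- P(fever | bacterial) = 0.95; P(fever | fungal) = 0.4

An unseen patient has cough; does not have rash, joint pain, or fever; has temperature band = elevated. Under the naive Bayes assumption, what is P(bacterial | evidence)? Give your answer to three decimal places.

bacterial: 0.85 × 0.85 × 0.1 × (1−0.5) × (1−0.9) × (1−0.95) = 0.000180625
fungal: 0.15 × 0.1 × 0.55 × (1−0.8) × (1−0.7) × (1−0.4) = 0.000297
P(bacterial | x) = 0.000180625 / 0.000477625 ≈ 0.378

0.378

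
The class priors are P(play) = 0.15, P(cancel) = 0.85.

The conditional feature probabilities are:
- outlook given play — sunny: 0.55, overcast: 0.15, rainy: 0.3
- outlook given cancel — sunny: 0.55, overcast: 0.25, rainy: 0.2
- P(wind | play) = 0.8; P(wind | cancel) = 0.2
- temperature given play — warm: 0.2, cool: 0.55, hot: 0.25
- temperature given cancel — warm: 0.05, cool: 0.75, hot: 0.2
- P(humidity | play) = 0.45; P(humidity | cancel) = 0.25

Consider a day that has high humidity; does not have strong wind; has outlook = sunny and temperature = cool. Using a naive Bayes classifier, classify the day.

cancel

play: 0.15 × 0.55 × (1−0.8) × 0.55 × 0.45 = 0.00408375
cancel: 0.85 × 0.55 × (1−0.2) × 0.75 × 0.25 = 0.070125
Highest score → cancel.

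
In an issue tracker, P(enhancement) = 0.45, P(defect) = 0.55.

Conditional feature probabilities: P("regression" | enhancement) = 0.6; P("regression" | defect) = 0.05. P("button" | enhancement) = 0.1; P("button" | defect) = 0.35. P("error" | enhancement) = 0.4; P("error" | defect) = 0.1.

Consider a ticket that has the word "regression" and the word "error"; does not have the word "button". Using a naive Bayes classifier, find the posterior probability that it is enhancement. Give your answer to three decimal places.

0.982

enhancement: 0.45 × 0.6 × (1−0.1) × 0.4 = 0.0972
defect: 0.55 × 0.05 × (1−0.35) × 0.1 = 0.0017875
P(enhancement | x) = 0.0972 / 0.0989875 ≈ 0.982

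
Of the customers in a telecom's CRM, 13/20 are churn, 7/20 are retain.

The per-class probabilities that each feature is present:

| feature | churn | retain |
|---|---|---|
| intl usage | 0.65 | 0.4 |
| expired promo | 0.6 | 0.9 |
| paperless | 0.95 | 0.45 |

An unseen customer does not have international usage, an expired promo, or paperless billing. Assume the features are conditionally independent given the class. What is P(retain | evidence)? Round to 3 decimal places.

churn: 0.65 × (1−0.65) × (1−0.6) × (1−0.95) = 0.00455
retain: 0.35 × (1−0.4) × (1−0.9) × (1−0.45) = 0.01155
P(retain | x) = 0.01155 / 0.0161 ≈ 0.717

0.717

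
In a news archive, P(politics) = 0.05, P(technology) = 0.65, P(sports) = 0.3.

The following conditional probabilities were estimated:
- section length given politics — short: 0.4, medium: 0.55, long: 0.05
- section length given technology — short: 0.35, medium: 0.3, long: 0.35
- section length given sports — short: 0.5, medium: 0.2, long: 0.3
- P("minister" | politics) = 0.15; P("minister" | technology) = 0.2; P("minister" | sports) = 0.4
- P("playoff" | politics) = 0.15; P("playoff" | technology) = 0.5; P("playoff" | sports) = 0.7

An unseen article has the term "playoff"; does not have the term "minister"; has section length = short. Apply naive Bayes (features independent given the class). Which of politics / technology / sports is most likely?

politics: 0.05 × 0.4 × (1−0.15) × 0.15 = 0.00255
technology: 0.65 × 0.35 × (1−0.2) × 0.5 = 0.091
sports: 0.3 × 0.5 × (1−0.4) × 0.7 = 0.063
Highest score → technology.

technology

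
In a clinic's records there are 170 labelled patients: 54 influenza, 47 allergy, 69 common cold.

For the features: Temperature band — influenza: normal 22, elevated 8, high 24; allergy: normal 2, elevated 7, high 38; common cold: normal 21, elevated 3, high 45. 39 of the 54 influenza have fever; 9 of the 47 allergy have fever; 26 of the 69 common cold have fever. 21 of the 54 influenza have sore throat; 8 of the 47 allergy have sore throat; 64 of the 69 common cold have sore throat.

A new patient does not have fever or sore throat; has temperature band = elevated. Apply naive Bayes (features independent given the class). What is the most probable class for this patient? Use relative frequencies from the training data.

influenza: (54/170) × (8/54) × (15/54) × (33/54) ≈ 0.00798838
allergy: (47/170) × (7/47) × (38/47) × (39/47) ≈ 0.027625
common cold: (69/170) × (3/69) × (43/69) × (5/69) ≈ 0.000796916
Highest score → allergy.

allergy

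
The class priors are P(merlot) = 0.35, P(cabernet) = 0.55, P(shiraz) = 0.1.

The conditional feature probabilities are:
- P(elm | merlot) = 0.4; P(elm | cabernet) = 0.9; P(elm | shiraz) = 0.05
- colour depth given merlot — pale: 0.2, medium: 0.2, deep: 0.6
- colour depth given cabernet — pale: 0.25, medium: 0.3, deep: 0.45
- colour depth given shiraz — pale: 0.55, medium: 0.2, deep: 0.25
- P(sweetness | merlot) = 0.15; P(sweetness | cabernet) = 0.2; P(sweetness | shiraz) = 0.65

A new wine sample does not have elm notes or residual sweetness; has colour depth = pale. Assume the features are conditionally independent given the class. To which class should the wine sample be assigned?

merlot

merlot: 0.35 × (1−0.4) × 0.2 × (1−0.15) = 0.0357
cabernet: 0.55 × (1−0.9) × 0.25 × (1−0.2) = 0.011
shiraz: 0.1 × (1−0.05) × 0.55 × (1−0.65) = 0.0182875
Highest score → merlot.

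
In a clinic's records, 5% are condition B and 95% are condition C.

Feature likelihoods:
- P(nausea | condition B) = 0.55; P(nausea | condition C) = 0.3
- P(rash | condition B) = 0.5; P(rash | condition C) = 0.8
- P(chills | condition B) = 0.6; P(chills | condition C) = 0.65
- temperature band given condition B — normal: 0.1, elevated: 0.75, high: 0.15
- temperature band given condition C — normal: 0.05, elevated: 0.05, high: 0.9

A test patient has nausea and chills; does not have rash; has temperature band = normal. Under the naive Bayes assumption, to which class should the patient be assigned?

condition C

condition B: 0.05 × 0.55 × (1−0.5) × 0.6 × 0.1 = 0.000825
condition C: 0.95 × 0.3 × (1−0.8) × 0.65 × 0.05 = 0.0018525
Highest score → condition C.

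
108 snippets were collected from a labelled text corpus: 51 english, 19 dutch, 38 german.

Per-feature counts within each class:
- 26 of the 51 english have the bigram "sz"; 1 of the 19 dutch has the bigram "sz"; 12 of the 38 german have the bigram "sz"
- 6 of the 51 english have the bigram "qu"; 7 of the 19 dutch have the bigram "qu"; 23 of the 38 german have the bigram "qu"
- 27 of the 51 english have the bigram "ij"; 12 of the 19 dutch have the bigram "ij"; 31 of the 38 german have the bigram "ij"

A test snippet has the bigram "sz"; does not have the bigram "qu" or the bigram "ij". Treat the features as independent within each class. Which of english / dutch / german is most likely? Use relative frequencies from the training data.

english

english: (51/108) × (26/51) × (45/51) × (24/51) ≈ 0.0999616
dutch: (19/108) × (1/19) × (12/19) × (7/19) ≈ 0.00215451
german: (38/108) × (12/38) × (15/38) × (7/38) ≈ 0.00807941
Highest score → english.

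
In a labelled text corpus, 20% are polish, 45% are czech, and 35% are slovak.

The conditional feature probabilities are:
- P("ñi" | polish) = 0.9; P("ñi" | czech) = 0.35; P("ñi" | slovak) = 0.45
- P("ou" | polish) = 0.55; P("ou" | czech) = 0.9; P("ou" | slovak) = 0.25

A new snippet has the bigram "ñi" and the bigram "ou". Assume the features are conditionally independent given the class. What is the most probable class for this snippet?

polish: 0.2 × 0.9 × 0.55 = 0.099
czech: 0.45 × 0.35 × 0.9 = 0.14175
slovak: 0.35 × 0.45 × 0.25 = 0.039375
Highest score → czech.

czech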